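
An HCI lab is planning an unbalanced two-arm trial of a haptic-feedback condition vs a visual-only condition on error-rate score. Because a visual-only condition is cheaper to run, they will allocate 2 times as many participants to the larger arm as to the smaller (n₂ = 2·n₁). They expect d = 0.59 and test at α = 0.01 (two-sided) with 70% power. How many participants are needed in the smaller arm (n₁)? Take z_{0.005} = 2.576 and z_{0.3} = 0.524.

n₁ = 42

With allocation ratio k = n₂/n₁ = 2, Var(x̄₁−x̄₂) = σ²(1/n₁ + 1/(k·n₁)) = σ²·(k+1)/(k·n₁).
So n₁ = (1 + 1/k)·((z_{α/2} + z_β)/d)² = 1.500 × (3.100/0.59)².
n₁ = 1.500 × 27.61 = 41.4.
Round up: n₁ = 42, giving n₂ = 2 × 42 = 84.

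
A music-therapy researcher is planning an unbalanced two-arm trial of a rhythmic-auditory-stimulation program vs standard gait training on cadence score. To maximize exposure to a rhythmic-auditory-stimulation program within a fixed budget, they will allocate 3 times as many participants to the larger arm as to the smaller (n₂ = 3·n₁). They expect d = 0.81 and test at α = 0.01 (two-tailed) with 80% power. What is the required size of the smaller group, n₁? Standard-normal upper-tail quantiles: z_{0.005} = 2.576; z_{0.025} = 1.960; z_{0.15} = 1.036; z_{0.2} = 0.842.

n₁ = 24

With allocation ratio k = n₂/n₁ = 3, Var(x̄₁−x̄₂) = σ²(1/n₁ + 1/(k·n₁)) = σ²·(k+1)/(k·n₁).
So n₁ = (1 + 1/k)·((z_{α/2} + z_β)/d)² = 1.333 × (3.418/0.81)².
n₁ = 1.333 × 17.81 = 23.7.
Round up: n₁ = 24, giving n₂ = 3 × 24 = 72.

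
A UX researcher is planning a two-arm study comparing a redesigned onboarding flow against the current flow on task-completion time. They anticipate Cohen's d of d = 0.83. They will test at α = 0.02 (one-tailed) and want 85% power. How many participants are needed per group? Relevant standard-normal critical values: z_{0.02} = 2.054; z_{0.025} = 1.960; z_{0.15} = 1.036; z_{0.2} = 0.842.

n = 28 per group

For two independent groups with equal n: n = 2·((z_{α} + z_β) / d)².
z_{α} + z_β = 2.054 + 1.036 = 3.090.
n = 2 × (3.090 / 0.83)² = 2 × 3.723² = 2 × 13.86 = 27.7.
Round up to the next whole participant.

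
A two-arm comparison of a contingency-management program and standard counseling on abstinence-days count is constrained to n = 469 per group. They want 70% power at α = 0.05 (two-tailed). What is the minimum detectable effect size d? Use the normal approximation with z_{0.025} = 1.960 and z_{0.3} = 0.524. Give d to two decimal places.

For two independent groups of n = 469 each: d_min = (z_{α/2} + z_β)·√(2/n).
z-sum = 1.960 + 0.524 = 2.484.
d_min = 2.484 × √(2/469) = 2.484 × 0.0653 = 0.162.

d_min ≈ 0.16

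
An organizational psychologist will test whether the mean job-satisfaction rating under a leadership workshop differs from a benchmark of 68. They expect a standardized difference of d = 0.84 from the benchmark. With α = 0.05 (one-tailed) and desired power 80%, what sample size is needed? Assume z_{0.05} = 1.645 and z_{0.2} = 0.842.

For a one-sample test: n = ((z_{α} + z_β) / d)².
z_{α} + z_β = 1.645 + 0.842 = 2.487.
n = (2.487 / 0.84)² = 2.961² = 8.77.
Round up.

n = 9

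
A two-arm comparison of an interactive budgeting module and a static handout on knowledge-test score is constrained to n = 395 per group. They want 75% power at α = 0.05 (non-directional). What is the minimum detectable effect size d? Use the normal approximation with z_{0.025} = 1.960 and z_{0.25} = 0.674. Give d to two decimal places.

d_min ≈ 0.19

For two independent groups of n = 395 each: d_min = (z_{α/2} + z_β)·√(2/n).
z-sum = 1.960 + 0.674 = 2.634.
d_min = 2.634 × √(2/395) = 2.634 × 0.0712 = 0.187.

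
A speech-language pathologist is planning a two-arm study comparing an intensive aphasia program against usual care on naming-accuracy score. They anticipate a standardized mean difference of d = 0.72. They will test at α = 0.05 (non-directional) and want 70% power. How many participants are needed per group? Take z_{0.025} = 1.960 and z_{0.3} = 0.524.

n = 24 per group

For two independent groups with equal n: n = 2·((z_{α/2} + z_β) / d)².
z_{α/2} + z_β = 1.960 + 0.524 = 2.484.
n = 2 × (2.484 / 0.72)² = 2 × 3.450² = 2 × 11.90 = 23.8.
Round up to the next whole participant.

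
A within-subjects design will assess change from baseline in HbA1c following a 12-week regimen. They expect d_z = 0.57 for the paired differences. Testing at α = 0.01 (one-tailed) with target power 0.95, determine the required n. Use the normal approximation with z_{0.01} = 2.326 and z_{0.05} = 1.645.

For a paired (one-sample on differences) test: n = ((z_{α} + z_β) / d)².
z_{α} + z_β = 2.326 + 1.645 = 3.971.
n = (3.971 / 0.57)² = 6.967² = 48.53.
Round up.

n = 49 pairs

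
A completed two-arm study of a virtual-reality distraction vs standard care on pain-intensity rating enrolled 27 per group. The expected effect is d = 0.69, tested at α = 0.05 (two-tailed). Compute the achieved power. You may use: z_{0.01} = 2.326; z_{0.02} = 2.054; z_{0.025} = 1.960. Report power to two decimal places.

For two equal groups, power = Φ(d·√(n/2) − z_{α/2}).
d·√(n/2) = 0.69 × √(27/2) = 0.69 × 3.674 = 2.535.
z_β = 2.535 − 1.960 = 0.575.
Power = Φ(0.575) = 0.717.

power ≈ 0.72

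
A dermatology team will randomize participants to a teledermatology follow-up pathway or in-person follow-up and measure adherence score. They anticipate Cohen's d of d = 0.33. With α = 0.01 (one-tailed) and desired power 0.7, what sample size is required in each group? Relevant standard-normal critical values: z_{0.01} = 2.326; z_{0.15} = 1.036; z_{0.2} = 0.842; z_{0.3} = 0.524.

For two independent groups with equal n: n = 2·((z_{α} + z_β) / d)².
z_{α} + z_β = 2.326 + 0.524 = 2.850.
n = 2 × (2.850 / 0.33)² = 2 × 8.636² = 2 × 74.59 = 149.2.
Round up to the next whole participant.

n = 150 per group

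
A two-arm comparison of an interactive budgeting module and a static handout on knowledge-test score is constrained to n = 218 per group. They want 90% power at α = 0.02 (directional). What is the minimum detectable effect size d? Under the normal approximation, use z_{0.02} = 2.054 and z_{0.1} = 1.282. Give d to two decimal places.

d_min ≈ 0.32

For two independent groups of n = 218 each: d_min = (z_{α} + z_β)·√(2/n).
z-sum = 2.054 + 1.282 = 3.336.
d_min = 3.336 × √(2/218) = 3.336 × 0.0958 = 0.320.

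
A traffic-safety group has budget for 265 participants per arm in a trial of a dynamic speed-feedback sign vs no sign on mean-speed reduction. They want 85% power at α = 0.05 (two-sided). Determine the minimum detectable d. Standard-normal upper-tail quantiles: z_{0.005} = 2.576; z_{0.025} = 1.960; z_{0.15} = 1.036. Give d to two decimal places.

For two independent groups of n = 265 each: d_min = (z_{α/2} + z_β)·√(2/n).
z-sum = 1.960 + 1.036 = 2.996.
d_min = 2.996 × √(2/265) = 2.996 × 0.0869 = 0.260.

d_min ≈ 0.26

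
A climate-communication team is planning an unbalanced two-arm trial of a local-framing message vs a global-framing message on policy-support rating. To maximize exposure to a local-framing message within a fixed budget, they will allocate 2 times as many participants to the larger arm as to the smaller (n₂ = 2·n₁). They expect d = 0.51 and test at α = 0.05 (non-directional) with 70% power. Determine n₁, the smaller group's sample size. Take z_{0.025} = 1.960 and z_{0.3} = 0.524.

With allocation ratio k = n₂/n₁ = 2, Var(x̄₁−x̄₂) = σ²(1/n₁ + 1/(k·n₁)) = σ²·(k+1)/(k·n₁).
So n₁ = (1 + 1/k)·((z_{α/2} + z_β)/d)² = 1.500 × (2.484/0.51)².
n₁ = 1.500 × 23.72 = 35.6.
Round up: n₁ = 36, giving n₂ = 2 × 36 = 72.

n₁ = 36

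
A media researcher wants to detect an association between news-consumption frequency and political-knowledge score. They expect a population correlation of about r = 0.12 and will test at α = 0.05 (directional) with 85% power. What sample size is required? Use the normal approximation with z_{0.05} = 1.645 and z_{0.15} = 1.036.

n = 498

Fisher's z: C = ½·ln((1+r)/(1−r)) = ½·ln(1.2727) = 0.1206.
n = ((z_{α} + z_β)/C)² + 3.
(1.645 + 1.036) / 0.1206 = 2.681 / 0.1206 = 22.231.
n = 22.231² + 3 = 494.20 + 3 = 497.2.
Round up.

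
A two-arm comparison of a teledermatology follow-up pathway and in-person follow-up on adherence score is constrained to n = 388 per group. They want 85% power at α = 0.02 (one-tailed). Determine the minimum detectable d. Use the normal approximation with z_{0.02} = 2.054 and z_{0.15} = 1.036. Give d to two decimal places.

d_min ≈ 0.22

For two independent groups of n = 388 each: d_min = (z_{α} + z_β)·√(2/n).
z-sum = 2.054 + 1.036 = 3.090.
d_min = 3.090 × √(2/388) = 3.090 × 0.0718 = 0.222.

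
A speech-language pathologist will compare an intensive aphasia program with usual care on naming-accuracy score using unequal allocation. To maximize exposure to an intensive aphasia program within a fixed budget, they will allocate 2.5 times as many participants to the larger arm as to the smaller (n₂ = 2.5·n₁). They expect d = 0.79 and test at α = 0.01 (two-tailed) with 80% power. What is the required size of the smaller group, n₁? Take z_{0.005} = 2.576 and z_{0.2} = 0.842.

With allocation ratio k = n₂/n₁ = 2.5, Var(x̄₁−x̄₂) = σ²(1/n₁ + 1/(k·n₁)) = σ²·(k+1)/(k·n₁).
So n₁ = (1 + 1/k)·((z_{α/2} + z_β)/d)² = 1.400 × (3.418/0.79)².
n₁ = 1.400 × 18.72 = 26.2.
Round up: n₁ = 27, giving n₂ = ⌈2.5 × 27⌉ = ⌈67.5⌉ = 68.

n₁ = 27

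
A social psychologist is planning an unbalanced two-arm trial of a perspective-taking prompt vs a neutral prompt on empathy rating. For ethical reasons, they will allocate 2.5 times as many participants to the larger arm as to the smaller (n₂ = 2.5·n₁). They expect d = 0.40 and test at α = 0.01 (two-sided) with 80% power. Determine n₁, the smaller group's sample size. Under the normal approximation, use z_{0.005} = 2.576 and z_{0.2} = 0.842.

n₁ = 103

With allocation ratio k = n₂/n₁ = 2.5, Var(x̄₁−x̄₂) = σ²(1/n₁ + 1/(k·n₁)) = σ²·(k+1)/(k·n₁).
So n₁ = (1 + 1/k)·((z_{α/2} + z_β)/d)² = 1.400 × (3.418/0.40)².
n₁ = 1.400 × 73.02 = 102.2.
Round up: n₁ = 103, giving n₂ = ⌈2.5 × 103⌉ = ⌈257.5⌉ = 258.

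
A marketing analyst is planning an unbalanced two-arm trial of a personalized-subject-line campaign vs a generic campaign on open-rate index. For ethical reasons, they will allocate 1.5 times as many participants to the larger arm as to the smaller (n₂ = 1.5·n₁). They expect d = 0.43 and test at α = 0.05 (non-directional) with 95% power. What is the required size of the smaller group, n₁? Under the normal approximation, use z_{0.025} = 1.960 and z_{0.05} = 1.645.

With allocation ratio k = n₂/n₁ = 1.5, Var(x̄₁−x̄₂) = σ²(1/n₁ + 1/(k·n₁)) = σ²·(k+1)/(k·n₁).
So n₁ = (1 + 1/k)·((z_{α/2} + z_β)/d)² = 1.667 × (3.605/0.43)².
n₁ = 1.667 × 70.29 = 117.1.
Round up: n₁ = 118, giving n₂ = 1.5 × 118 = 177.

n₁ = 118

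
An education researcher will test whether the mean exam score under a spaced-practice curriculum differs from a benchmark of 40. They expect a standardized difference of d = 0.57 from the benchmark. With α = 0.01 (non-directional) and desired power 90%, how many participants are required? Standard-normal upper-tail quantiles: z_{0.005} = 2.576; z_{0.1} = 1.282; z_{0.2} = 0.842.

n = 46

For a one-sample test: n = ((z_{α/2} + z_β) / d)².
z_{α/2} + z_β = 2.576 + 1.282 = 3.858.
n = (3.858 / 0.57)² = 6.768² = 45.81.
Round up.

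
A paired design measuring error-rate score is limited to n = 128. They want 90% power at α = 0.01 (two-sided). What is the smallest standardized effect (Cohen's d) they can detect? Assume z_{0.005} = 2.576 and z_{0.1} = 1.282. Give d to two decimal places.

For a single sample (or paired design) of n = 128: d_min = (z_{α/2} + z_β)/√n.
z-sum = 2.576 + 1.282 = 3.858.
d_min = 3.858 / √128 = 3.858 / 11.314 = 0.341.

d_min ≈ 0.34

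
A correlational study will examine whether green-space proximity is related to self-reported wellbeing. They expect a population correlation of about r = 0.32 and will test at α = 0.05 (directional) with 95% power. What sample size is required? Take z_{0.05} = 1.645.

Fisher's z: C = ½·ln((1+r)/(1−r)) = ½·ln(1.9412) = 0.3316.
n = ((z_{α} + z_β)/C)² + 3.
(1.645 + 1.645) / 0.3316 = 3.290 / 0.3316 = 9.922.
n = 9.922² + 3 = 98.44 + 3 = 101.4.
Round up.

n = 102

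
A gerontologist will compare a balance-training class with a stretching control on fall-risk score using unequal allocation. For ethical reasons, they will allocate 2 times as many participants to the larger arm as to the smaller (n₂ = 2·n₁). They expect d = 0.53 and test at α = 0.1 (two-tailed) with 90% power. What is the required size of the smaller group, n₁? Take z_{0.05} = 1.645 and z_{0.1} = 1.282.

n₁ = 46

With allocation ratio k = n₂/n₁ = 2, Var(x̄₁−x̄₂) = σ²(1/n₁ + 1/(k·n₁)) = σ²·(k+1)/(k·n₁).
So n₁ = (1 + 1/k)·((z_{α/2} + z_β)/d)² = 1.500 × (2.927/0.53)².
n₁ = 1.500 × 30.50 = 45.7.
Round up: n₁ = 46, giving n₂ = 2 × 46 = 92.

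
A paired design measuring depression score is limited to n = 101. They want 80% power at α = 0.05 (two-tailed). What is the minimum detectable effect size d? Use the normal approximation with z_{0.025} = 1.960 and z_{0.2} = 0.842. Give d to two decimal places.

d_min ≈ 0.28

For a single sample (or paired design) of n = 101: d_min = (z_{α/2} + z_β)/√n.
z-sum = 1.960 + 0.842 = 2.802.
d_min = 2.802 / √101 = 2.802 / 10.050 = 0.279.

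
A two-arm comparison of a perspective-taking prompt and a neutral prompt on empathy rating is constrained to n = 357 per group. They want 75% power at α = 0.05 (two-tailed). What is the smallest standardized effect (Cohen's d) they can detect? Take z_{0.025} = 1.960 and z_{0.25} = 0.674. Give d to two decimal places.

d_min ≈ 0.20

For two independent groups of n = 357 each: d_min = (z_{α/2} + z_β)·√(2/n).
z-sum = 1.960 + 0.674 = 2.634.
d_min = 2.634 × √(2/357) = 2.634 × 0.0748 = 0.197.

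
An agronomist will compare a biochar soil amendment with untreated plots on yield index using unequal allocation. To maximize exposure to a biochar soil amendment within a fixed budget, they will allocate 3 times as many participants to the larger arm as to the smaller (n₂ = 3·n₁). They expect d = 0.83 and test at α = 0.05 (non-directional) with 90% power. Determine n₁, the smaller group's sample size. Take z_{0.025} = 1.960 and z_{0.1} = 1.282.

With allocation ratio k = n₂/n₁ = 3, Var(x̄₁−x̄₂) = σ²(1/n₁ + 1/(k·n₁)) = σ²·(k+1)/(k·n₁).
So n₁ = (1 + 1/k)·((z_{α/2} + z_β)/d)² = 1.333 × (3.242/0.83)².
n₁ = 1.333 × 15.26 = 20.3.
Round up: n₁ = 21, giving n₂ = 3 × 21 = 63.

n₁ = 21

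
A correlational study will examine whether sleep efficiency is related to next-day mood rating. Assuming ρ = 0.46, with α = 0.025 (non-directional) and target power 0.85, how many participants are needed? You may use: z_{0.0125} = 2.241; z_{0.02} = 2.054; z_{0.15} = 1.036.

Fisher's z: C = ½·ln((1+r)/(1−r)) = ½·ln(2.7037) = 0.4973.
n = ((z_{α/2} + z_β)/C)² + 3.
(2.241 + 1.036) / 0.4973 = 3.277 / 0.4973 = 6.590.
n = 6.590² + 3 = 43.42 + 3 = 46.4.
Round up.

n = 47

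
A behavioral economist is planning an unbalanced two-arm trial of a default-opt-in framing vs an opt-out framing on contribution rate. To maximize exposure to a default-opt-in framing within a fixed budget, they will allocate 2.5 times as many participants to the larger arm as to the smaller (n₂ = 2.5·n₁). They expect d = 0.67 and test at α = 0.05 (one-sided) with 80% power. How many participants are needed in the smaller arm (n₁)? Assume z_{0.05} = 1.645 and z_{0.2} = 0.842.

With allocation ratio k = n₂/n₁ = 2.5, Var(x̄₁−x̄₂) = σ²(1/n₁ + 1/(k·n₁)) = σ²·(k+1)/(k·n₁).
So n₁ = (1 + 1/k)·((z_{α} + z_β)/d)² = 1.400 × (2.487/0.67)².
n₁ = 1.400 × 13.78 = 19.3.
Round up: n₁ = 20, giving n₂ = 2.5 × 20 = 50.

n₁ = 20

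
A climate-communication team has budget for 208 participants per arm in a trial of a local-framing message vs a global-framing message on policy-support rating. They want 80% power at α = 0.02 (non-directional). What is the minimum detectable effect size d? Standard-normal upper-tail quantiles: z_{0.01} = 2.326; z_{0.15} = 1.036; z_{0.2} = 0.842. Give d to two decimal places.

For two independent groups of n = 208 each: d_min = (z_{α/2} + z_β)·√(2/n).
z-sum = 2.326 + 0.842 = 3.168.
d_min = 3.168 × √(2/208) = 3.168 × 0.0981 = 0.311.

d_min ≈ 0.31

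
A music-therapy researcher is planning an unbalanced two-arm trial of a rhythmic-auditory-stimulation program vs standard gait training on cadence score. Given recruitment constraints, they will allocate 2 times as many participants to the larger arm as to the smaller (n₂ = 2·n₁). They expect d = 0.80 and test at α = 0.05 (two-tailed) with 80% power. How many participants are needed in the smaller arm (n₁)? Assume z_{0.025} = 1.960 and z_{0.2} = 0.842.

With allocation ratio k = n₂/n₁ = 2, Var(x̄₁−x̄₂) = σ²(1/n₁ + 1/(k·n₁)) = σ²·(k+1)/(k·n₁).
So n₁ = (1 + 1/k)·((z_{α/2} + z_β)/d)² = 1.500 × (2.802/0.80)².
n₁ = 1.500 × 12.27 = 18.4.
Round up: n₁ = 19, giving n₂ = 2 × 19 = 38.

n₁ = 19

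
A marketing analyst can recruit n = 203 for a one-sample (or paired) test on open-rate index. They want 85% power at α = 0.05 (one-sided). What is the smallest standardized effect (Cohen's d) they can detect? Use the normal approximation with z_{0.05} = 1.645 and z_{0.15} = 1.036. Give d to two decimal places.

For a single sample (or paired design) of n = 203: d_min = (z_{α} + z_β)/√n.
z-sum = 1.645 + 1.036 = 2.681.
d_min = 2.681 / √203 = 2.681 / 14.248 = 0.188.

d_min ≈ 0.19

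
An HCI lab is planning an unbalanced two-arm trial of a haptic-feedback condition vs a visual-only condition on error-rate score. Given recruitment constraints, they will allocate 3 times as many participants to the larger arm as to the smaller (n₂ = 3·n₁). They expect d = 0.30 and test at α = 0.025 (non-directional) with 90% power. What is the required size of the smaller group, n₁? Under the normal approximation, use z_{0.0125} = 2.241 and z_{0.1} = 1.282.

n₁ = 184

With allocation ratio k = n₂/n₁ = 3, Var(x̄₁−x̄₂) = σ²(1/n₁ + 1/(k·n₁)) = σ²·(k+1)/(k·n₁).
So n₁ = (1 + 1/k)·((z_{α/2} + z_β)/d)² = 1.333 × (3.523/0.30)².
n₁ = 1.333 × 137.91 = 183.9.
Round up: n₁ = 184, giving n₂ = 3 × 184 = 552.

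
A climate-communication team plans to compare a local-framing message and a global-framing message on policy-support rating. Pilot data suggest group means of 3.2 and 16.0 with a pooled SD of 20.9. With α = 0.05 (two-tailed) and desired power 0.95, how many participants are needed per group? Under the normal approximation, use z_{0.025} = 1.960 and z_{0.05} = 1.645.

Cohen's d = |M₁ − M₂| / SD_pooled = |3.2 − 16.0| / 20.9 = 12.8 / 20.9 = 0.612.
For two independent groups with equal n: n = 2·((z_{α/2} + z_β) / d)².
z_{α/2} + z_β = 1.960 + 1.645 = 3.605.
n = 2 × (3.605 / 0.612)² = 2 × 5.891² = 2 × 34.70 = 69.4.
Round up to the next whole participant.

n = 70 per group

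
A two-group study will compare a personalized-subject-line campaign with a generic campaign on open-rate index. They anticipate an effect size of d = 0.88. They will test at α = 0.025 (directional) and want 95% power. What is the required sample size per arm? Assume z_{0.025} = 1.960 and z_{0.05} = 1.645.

For two independent groups with equal n: n = 2·((z_{α} + z_β) / d)².
z_{α} + z_β = 1.960 + 1.645 = 3.605.
n = 2 × (3.605 / 0.88)² = 2 × 4.097² = 2 × 16.78 = 33.6.
Round up to the next whole participant.

n = 34 per group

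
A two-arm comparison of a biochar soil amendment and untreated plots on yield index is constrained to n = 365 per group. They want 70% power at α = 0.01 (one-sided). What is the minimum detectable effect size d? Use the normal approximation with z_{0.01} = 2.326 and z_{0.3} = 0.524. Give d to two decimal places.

For two independent groups of n = 365 each: d_min = (z_{α} + z_β)·√(2/n).
z-sum = 2.326 + 0.524 = 2.850.
d_min = 2.850 × √(2/365) = 2.850 × 0.0740 = 0.211.

d_min ≈ 0.21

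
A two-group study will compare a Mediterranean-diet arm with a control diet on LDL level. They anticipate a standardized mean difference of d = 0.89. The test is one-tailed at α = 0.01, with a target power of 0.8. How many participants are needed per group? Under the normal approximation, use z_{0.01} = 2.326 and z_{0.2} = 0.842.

For two independent groups with equal n: n = 2·((z_{α} + z_β) / d)².
z_{α} + z_β = 2.326 + 0.842 = 3.168.
n = 2 × (3.168 / 0.89)² = 2 × 3.560² = 2 × 12.67 = 25.3.
Round up to the next whole participant.

n = 26 per group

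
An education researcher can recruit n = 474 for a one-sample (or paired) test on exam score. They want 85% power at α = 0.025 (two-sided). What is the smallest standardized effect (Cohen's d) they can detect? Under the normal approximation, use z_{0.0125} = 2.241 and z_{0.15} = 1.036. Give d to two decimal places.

For a single sample (or paired design) of n = 474: d_min = (z_{α/2} + z_β)/√n.
z-sum = 2.241 + 1.036 = 3.277.
d_min = 3.277 / √474 = 3.277 / 21.772 = 0.151.

d_min ≈ 0.15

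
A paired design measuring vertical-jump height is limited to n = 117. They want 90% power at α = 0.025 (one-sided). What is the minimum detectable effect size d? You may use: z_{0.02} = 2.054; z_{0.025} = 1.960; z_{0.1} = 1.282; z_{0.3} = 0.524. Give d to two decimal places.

d_min ≈ 0.30

For a single sample (or paired design) of n = 117: d_min = (z_{α} + z_β)/√n.
z-sum = 1.960 + 1.282 = 3.242.
d_min = 3.242 / √117 = 3.242 / 10.817 = 0.300.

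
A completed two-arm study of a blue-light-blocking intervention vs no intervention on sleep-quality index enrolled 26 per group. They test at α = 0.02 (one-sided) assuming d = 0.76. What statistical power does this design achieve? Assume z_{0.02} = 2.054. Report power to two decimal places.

power ≈ 0.75

For two equal groups, power = Φ(d·√(n/2) − z_{α}).
d·√(n/2) = 0.76 × √(26/2) = 0.76 × 3.606 = 2.740.
z_β = 2.740 − 2.054 = 0.686.
Power = Φ(0.686) = 0.754.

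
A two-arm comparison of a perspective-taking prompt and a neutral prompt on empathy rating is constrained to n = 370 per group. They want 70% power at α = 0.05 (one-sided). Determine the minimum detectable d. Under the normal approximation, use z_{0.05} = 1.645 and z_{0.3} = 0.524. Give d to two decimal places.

For two independent groups of n = 370 each: d_min = (z_{α} + z_β)·√(2/n).
z-sum = 1.645 + 0.524 = 2.169.
d_min = 2.169 × √(2/370) = 2.169 × 0.0735 = 0.159.

d_min ≈ 0.16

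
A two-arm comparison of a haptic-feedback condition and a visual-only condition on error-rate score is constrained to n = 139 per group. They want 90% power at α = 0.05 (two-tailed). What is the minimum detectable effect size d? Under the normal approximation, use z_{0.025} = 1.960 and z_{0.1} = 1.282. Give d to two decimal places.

d_min ≈ 0.39

For two independent groups of n = 139 each: d_min = (z_{α/2} + z_β)·√(2/n).
z-sum = 1.960 + 1.282 = 3.242.
d_min = 3.242 × √(2/139) = 3.242 × 0.1200 = 0.389.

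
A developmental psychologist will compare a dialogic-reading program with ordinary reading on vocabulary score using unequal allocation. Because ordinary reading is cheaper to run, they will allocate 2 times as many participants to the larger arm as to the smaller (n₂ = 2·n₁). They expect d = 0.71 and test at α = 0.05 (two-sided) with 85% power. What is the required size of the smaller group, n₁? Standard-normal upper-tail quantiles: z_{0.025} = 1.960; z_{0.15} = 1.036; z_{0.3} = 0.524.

With allocation ratio k = n₂/n₁ = 2, Var(x̄₁−x̄₂) = σ²(1/n₁ + 1/(k·n₁)) = σ²·(k+1)/(k·n₁).
So n₁ = (1 + 1/k)·((z_{α/2} + z_β)/d)² = 1.500 × (2.996/0.71)².
n₁ = 1.500 × 17.81 = 26.7.
Round up: n₁ = 27, giving n₂ = 2 × 27 = 54.

n₁ = 27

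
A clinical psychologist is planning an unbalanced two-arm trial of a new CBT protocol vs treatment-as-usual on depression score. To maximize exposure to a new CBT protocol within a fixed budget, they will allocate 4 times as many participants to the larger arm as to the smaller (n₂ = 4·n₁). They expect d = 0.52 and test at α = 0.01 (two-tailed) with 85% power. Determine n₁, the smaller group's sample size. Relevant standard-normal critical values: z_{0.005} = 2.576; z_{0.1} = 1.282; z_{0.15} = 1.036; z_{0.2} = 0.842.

n₁ = 61

With allocation ratio k = n₂/n₁ = 4, Var(x̄₁−x̄₂) = σ²(1/n₁ + 1/(k·n₁)) = σ²·(k+1)/(k·n₁).
So n₁ = (1 + 1/k)·((z_{α/2} + z_β)/d)² = 1.250 × (3.612/0.52)².
n₁ = 1.250 × 48.25 = 60.3.
Round up: n₁ = 61, giving n₂ = 4 × 61 = 244.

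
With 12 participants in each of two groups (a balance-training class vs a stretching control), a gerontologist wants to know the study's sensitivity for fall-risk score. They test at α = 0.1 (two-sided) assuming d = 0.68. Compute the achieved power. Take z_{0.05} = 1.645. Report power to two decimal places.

For two equal groups, power = Φ(d·√(n/2) − z_{α/2}).
d·√(n/2) = 0.68 × √(12/2) = 0.68 × 2.449 = 1.666.
z_β = 1.666 − 1.645 = 0.021.
Power = Φ(0.021) = 0.508.

power ≈ 0.51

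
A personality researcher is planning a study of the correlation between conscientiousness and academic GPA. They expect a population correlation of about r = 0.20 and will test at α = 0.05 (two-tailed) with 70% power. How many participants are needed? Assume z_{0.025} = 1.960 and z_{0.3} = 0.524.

n = 154

Fisher's z: C = ½·ln((1+r)/(1−r)) = ½·ln(1.5000) = 0.2027.
n = ((z_{α/2} + z_β)/C)² + 3.
(1.960 + 0.524) / 0.2027 = 2.484 / 0.2027 = 12.255.
n = 12.255² + 3 = 150.17 + 3 = 153.2.
Round up.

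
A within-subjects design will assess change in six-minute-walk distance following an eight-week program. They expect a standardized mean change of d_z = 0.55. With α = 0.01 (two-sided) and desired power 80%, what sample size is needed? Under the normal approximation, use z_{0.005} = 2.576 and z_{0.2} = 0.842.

n = 39 pairs

For a paired (one-sample on differences) test: n = ((z_{α/2} + z_β) / d)².
z_{α/2} + z_β = 2.576 + 0.842 = 3.418.
n = (3.418 / 0.55)² = 6.215² = 38.62.
Round up.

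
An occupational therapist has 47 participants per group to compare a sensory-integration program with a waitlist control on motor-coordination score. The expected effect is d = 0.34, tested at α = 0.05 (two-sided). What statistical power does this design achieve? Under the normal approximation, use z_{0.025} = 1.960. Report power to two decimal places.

power ≈ 0.38

For two equal groups, power = Φ(d·√(n/2) − z_{α/2}).
d·√(n/2) = 0.34 × √(47/2) = 0.34 × 4.848 = 1.648.
z_β = 1.648 − 1.960 = -0.312.
Power = Φ(-0.312) = 0.378.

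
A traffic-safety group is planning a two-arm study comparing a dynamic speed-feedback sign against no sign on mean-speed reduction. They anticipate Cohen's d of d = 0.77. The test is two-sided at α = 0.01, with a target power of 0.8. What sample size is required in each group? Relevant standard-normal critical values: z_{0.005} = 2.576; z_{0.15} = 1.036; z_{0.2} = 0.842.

n = 40 per group

For two independent groups with equal n: n = 2·((z_{α/2} + z_β) / d)².
z_{α/2} + z_β = 2.576 + 0.842 = 3.418.
n = 2 × (3.418 / 0.77)² = 2 × 4.439² = 2 × 19.70 = 39.4.
Round up to the next whole participant.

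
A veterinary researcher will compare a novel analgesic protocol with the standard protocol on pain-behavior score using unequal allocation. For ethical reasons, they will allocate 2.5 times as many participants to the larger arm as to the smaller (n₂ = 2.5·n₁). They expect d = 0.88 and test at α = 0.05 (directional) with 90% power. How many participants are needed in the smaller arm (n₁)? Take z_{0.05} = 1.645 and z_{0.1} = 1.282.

With allocation ratio k = n₂/n₁ = 2.5, Var(x̄₁−x̄₂) = σ²(1/n₁ + 1/(k·n₁)) = σ²·(k+1)/(k·n₁).
So n₁ = (1 + 1/k)·((z_{α} + z_β)/d)² = 1.400 × (2.927/0.88)².
n₁ = 1.400 × 11.06 = 15.5.
Round up: n₁ = 16, giving n₂ = 2.5 × 16 = 40.

n₁ = 16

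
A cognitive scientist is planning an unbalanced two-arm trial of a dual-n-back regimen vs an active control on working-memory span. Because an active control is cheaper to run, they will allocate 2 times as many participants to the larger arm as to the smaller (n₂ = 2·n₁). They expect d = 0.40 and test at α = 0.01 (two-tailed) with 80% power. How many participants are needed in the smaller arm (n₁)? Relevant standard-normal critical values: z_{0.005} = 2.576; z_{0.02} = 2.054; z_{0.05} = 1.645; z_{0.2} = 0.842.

n₁ = 110

With allocation ratio k = n₂/n₁ = 2, Var(x̄₁−x̄₂) = σ²(1/n₁ + 1/(k·n₁)) = σ²·(k+1)/(k·n₁).
So n₁ = (1 + 1/k)·((z_{α/2} + z_β)/d)² = 1.500 × (3.418/0.40)².
n₁ = 1.500 × 73.02 = 109.5.
Round up: n₁ = 110, giving n₂ = 2 × 110 = 220.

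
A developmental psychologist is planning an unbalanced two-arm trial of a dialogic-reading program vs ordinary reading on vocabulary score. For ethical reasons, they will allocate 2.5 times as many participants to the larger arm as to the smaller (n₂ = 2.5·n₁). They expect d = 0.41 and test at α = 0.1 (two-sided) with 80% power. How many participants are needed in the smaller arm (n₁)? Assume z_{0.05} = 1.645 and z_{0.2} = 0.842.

With allocation ratio k = n₂/n₁ = 2.5, Var(x̄₁−x̄₂) = σ²(1/n₁ + 1/(k·n₁)) = σ²·(k+1)/(k·n₁).
So n₁ = (1 + 1/k)·((z_{α/2} + z_β)/d)² = 1.400 × (2.487/0.41)².
n₁ = 1.400 × 36.79 = 51.5.
Round up: n₁ = 52, giving n₂ = 2.5 × 52 = 130.

n₁ = 52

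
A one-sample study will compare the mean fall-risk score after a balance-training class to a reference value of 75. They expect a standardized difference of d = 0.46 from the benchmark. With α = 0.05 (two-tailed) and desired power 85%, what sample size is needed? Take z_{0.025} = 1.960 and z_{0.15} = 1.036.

For a one-sample test: n = ((z_{α/2} + z_β) / d)².
z_{α/2} + z_β = 1.960 + 1.036 = 2.996.
n = (2.996 / 0.46)² = 6.513² = 42.42.
Round up.

n = 43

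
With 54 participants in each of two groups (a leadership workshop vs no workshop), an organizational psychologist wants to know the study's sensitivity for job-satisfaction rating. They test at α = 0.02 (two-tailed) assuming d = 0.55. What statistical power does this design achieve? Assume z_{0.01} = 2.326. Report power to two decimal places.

For two equal groups, power = Φ(d·√(n/2) − z_{α/2}).
d·√(n/2) = 0.55 × √(54/2) = 0.55 × 5.196 = 2.858.
z_β = 2.858 − 2.326 = 0.532.
Power = Φ(0.532) = 0.703.

power ≈ 0.70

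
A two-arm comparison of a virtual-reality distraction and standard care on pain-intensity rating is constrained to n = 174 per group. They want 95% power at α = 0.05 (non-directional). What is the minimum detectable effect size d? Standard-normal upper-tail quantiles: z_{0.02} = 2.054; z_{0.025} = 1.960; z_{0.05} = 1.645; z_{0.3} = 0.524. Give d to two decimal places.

d_min ≈ 0.39

For two independent groups of n = 174 each: d_min = (z_{α/2} + z_β)·√(2/n).
z-sum = 1.960 + 1.645 = 3.605.
d_min = 3.605 × √(2/174) = 3.605 × 0.1072 = 0.386.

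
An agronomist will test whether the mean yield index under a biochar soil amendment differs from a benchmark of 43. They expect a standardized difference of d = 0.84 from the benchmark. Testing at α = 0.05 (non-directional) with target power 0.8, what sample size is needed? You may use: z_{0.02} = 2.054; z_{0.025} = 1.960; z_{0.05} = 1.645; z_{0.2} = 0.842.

n = 12

For a one-sample test: n = ((z_{α/2} + z_β) / d)².
z_{α/2} + z_β = 1.960 + 0.842 = 2.802.
n = (2.802 / 0.84)² = 3.336² = 11.13.
Round up.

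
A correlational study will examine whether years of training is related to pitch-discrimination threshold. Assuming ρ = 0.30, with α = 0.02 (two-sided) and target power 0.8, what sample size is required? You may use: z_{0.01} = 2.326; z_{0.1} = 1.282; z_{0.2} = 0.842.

Fisher's z: C = ½·ln((1+r)/(1−r)) = ½·ln(1.8571) = 0.3095.
n = ((z_{α/2} + z_β)/C)² + 3.
(2.326 + 0.842) / 0.3095 = 3.168 / 0.3095 = 10.236.
n = 10.236² + 3 = 104.77 + 3 = 107.8.
Round up.

n = 108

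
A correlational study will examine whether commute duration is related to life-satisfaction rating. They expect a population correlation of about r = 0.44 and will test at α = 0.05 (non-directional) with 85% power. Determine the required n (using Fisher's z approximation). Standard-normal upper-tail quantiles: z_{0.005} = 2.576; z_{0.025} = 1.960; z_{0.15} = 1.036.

n = 44

Fisher's z: C = ½·ln((1+r)/(1−r)) = ½·ln(2.5714) = 0.4722.
n = ((z_{α/2} + z_β)/C)² + 3.
(1.960 + 1.036) / 0.4722 = 2.996 / 0.4722 = 6.345.
n = 6.345² + 3 = 40.26 + 3 = 43.3.
Round up.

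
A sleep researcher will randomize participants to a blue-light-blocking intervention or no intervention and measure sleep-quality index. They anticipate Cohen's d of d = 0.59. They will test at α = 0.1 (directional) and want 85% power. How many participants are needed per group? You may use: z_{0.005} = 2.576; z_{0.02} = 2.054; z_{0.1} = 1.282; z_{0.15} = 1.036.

n = 31 per group

For two independent groups with equal n: n = 2·((z_{α} + z_β) / d)².
z_{α} + z_β = 1.282 + 1.036 = 2.318.
n = 2 × (2.318 / 0.59)² = 2 × 3.929² = 2 × 15.44 = 30.9.
Round up to the next whole participant.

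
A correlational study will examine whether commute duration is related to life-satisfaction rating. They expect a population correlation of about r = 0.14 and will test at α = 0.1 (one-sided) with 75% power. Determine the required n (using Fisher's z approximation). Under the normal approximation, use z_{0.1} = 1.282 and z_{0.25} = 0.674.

Fisher's z: C = ½·ln((1+r)/(1−r)) = ½·ln(1.3256) = 0.1409.
n = ((z_{α} + z_β)/C)² + 3.
(1.282 + 0.674) / 0.1409 = 1.956 / 0.1409 = 13.882.
n = 13.882² + 3 = 192.72 + 3 = 195.7.
Round up.

n = 196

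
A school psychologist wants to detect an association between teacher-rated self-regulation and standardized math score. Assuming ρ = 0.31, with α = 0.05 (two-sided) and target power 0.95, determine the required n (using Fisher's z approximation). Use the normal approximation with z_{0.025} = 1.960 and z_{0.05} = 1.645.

Fisher's z: C = ½·ln((1+r)/(1−r)) = ½·ln(1.8986) = 0.3205.
n = ((z_{α/2} + z_β)/C)² + 3.
(1.960 + 1.645) / 0.3205 = 3.605 / 0.3205 = 11.248.
n = 11.248² + 3 = 126.52 + 3 = 129.5.
Round up.

n = 130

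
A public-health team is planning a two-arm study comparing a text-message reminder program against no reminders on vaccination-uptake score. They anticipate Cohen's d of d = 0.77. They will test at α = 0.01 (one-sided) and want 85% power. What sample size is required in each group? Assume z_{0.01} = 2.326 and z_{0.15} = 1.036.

For two independent groups with equal n: n = 2·((z_{α} + z_β) / d)².
z_{α} + z_β = 2.326 + 1.036 = 3.362.
n = 2 × (3.362 / 0.77)² = 2 × 4.366² = 2 × 19.06 = 38.1.
Round up to the next whole participant.

n = 39 per group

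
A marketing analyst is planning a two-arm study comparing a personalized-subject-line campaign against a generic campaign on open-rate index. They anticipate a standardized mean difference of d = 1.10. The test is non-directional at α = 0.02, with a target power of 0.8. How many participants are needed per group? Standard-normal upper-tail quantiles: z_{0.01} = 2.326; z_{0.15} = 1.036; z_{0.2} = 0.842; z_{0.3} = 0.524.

For two independent groups with equal n: n = 2·((z_{α/2} + z_β) / d)².
z_{α/2} + z_β = 2.326 + 0.842 = 3.168.
n = 2 × (3.168 / 1.10)² = 2 × 2.880² = 2 × 8.29 = 16.6.
Round up to the next whole participant.

n = 17 per group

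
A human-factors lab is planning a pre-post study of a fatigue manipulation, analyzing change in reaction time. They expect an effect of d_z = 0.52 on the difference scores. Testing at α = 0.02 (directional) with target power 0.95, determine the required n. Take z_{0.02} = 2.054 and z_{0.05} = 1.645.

n = 51 pairs

For a paired (one-sample on differences) test: n = ((z_{α} + z_β) / d)².
z_{α} + z_β = 2.054 + 1.645 = 3.699.
n = (3.699 / 0.52)² = 7.113² = 50.60.
Round up.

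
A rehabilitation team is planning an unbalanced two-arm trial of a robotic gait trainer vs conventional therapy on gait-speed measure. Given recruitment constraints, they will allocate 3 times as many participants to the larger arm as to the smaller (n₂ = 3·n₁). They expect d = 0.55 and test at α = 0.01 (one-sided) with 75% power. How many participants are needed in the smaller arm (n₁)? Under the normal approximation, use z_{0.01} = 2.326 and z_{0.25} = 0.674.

With allocation ratio k = n₂/n₁ = 3, Var(x̄₁−x̄₂) = σ²(1/n₁ + 1/(k·n₁)) = σ²·(k+1)/(k·n₁).
So n₁ = (1 + 1/k)·((z_{α} + z_β)/d)² = 1.333 × (3.000/0.55)².
n₁ = 1.333 × 29.75 = 39.7.
Round up: n₁ = 40, giving n₂ = 3 × 40 = 120.

n₁ = 40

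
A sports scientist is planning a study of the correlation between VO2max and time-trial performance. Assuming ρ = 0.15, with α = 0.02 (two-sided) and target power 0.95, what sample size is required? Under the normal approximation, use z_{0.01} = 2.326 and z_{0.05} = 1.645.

Fisher's z: C = ½·ln((1+r)/(1−r)) = ½·ln(1.3529) = 0.1511.
n = ((z_{α/2} + z_β)/C)² + 3.
(2.326 + 1.645) / 0.1511 = 3.971 / 0.1511 = 26.281.
n = 26.281² + 3 = 690.67 + 3 = 693.7.
Round up.

n = 694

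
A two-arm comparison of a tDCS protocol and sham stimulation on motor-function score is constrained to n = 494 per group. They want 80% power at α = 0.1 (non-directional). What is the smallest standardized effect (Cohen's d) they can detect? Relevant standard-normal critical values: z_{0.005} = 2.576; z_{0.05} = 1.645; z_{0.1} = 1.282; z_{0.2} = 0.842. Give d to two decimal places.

For two independent groups of n = 494 each: d_min = (z_{α/2} + z_β)·√(2/n).
z-sum = 1.645 + 0.842 = 2.487.
d_min = 2.487 × √(2/494) = 2.487 × 0.0636 = 0.158.

d_min ≈ 0.16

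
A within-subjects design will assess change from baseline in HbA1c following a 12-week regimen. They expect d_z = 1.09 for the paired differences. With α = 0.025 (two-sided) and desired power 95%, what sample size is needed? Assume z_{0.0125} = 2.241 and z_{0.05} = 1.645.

n = 13 pairs

For a paired (one-sample on differences) test: n = ((z_{α/2} + z_β) / d)².
z_{α/2} + z_β = 2.241 + 1.645 = 3.886.
n = (3.886 / 1.09)² = 3.565² = 12.71.
Round up.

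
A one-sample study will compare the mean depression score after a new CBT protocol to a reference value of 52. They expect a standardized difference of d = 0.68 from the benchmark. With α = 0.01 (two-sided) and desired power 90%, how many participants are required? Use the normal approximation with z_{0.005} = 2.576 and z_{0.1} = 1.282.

n = 33

For a one-sample test: n = ((z_{α/2} + z_β) / d)².
z_{α/2} + z_β = 2.576 + 1.282 = 3.858.
n = (3.858 / 0.68)² = 5.674² = 32.19.
Round up.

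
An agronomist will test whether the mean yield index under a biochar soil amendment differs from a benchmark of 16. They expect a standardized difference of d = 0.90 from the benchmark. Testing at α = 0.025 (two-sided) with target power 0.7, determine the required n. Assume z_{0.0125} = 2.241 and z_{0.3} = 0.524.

For a one-sample test: n = ((z_{α/2} + z_β) / d)².
z_{α/2} + z_β = 2.241 + 0.524 = 2.765.
n = (2.765 / 0.90)² = 3.072² = 9.44.
Round up.

n = 10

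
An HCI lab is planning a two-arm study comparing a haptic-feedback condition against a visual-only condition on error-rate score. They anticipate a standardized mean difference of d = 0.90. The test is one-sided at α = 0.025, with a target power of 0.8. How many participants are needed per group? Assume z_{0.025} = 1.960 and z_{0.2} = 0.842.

For two independent groups with equal n: n = 2·((z_{α} + z_β) / d)².
z_{α} + z_β = 1.960 + 0.842 = 2.802.
n = 2 × (2.802 / 0.90)² = 2 × 3.113² = 2 × 9.69 = 19.4.
Round up to the next whole participant.

n = 20 per group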